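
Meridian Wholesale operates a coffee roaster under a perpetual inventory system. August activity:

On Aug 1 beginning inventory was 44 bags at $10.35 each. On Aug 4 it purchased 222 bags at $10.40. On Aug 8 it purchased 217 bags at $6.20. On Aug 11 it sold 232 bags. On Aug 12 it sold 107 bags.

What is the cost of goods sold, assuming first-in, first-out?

COGS = $3,216.80

Aug 11, 232 sold [FIFO — oldest first]: 44 @ $10.35 + 188 @ $10.40 = $2,410.60
Aug 12, 107 sold [FIFO — oldest first]: 34 @ $10.40 + 73 @ $6.20 = $806.20
Total COGS = $2,410.60 + $806.20 = $3,216.80
Ending inventory: 144 @ $6.20 = $892.80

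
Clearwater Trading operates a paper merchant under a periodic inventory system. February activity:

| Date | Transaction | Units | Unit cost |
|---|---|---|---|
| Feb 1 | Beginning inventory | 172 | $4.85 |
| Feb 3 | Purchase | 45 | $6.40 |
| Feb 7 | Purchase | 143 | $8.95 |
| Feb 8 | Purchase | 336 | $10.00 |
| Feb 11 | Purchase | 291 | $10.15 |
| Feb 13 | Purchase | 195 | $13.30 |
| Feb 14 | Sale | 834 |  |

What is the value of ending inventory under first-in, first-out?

Feb 14, 834 sold [FIFO — oldest first]: 172 @ $4.85 + 45 @ $6.40 + 143 @ $8.95 + 336 @ $10.00 + 138 @ $10.15 = $7,162.75
Ending inventory: 153 @ $10.15 + 195 @ $13.30 = $4,146.45
Check: goods available $11,309.20 = COGS $7,162.75 + ending $4,146.45

Ending inventory = $4,146.45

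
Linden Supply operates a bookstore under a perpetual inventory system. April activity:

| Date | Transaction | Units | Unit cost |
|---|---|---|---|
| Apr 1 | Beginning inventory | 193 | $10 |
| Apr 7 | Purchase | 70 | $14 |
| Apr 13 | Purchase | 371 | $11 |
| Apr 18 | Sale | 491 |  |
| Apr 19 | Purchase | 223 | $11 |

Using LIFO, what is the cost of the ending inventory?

Ending inventory = $3,883

Apr 18, 491 sold [LIFO — newest first]: 371 @ $11 + 70 @ $14 + 50 @ $10 = $5,561
Ending inventory: 143 @ $10 + 223 @ $11 = $3,883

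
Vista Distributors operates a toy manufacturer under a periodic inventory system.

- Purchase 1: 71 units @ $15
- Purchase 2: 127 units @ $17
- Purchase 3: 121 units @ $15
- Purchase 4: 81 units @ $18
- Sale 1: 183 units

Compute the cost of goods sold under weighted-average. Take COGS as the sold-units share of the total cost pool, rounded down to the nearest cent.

Sale 1, sell 183: 183/400 × $6,497.00 → $2,972.37
Ending inventory (cost pool remaining) = $3,524.63

COGS = $2,972.37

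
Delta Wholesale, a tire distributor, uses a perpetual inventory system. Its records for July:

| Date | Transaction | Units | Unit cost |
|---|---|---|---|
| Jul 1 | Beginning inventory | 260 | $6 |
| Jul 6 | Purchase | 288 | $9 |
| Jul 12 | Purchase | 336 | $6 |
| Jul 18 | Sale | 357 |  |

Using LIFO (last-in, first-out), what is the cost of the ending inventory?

Ending inventory = $3,963

Jul 18, 357 sold [LIFO — newest first]: 336 @ $6 + 21 @ $9 = $2,205
Ending inventory: 260 @ $6 + 267 @ $9 = $3,963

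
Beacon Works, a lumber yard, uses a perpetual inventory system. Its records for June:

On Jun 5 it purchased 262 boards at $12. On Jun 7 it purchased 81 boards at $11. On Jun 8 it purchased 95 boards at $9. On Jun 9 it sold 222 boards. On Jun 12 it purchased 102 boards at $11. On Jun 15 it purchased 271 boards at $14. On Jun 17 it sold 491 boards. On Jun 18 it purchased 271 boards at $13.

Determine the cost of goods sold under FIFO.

Jun 9, 222 sold [FIFO — oldest first]: 222 @ $12 = $2,664
Jun 17, 491 sold [FIFO — oldest first]: 40 @ $12 + 81 @ $11 + 95 @ $9 + 102 @ $11 + 173 @ $14 = $5,770
Total COGS = $2,664 + $5,770 = $8,434
Ending inventory: 98 @ $14 + 271 @ $13 = $4,895
Check: goods available $13,329 = COGS $8,434 + ending $4,895

COGS = $8,434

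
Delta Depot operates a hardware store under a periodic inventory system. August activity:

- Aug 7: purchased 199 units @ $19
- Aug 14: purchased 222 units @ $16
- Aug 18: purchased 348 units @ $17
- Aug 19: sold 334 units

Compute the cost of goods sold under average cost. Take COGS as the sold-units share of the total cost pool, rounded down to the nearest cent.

COGS = $5,754.44

Aug 19, sell 334: 334/769 × $13,249.00 → $5,754.44
Ending inventory (cost pool remaining) = $7,494.56
Check: goods available $13,249.00 = COGS $5,754.44 + ending $7,494.56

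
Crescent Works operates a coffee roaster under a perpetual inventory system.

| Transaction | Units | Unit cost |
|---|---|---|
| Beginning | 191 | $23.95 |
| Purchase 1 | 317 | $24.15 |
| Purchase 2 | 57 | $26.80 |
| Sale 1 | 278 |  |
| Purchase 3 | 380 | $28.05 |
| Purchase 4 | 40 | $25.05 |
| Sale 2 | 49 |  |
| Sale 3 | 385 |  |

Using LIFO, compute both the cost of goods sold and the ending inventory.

Sale 1 (278) [LIFO — newest first]: 57 @ $26.80 + 221 @ $24.15 = $6,864.75
Sale 2 (49) [LIFO — newest first]: 40 @ $25.05 + 9 @ $28.05 = $1,254.45
Sale 3 (385) [LIFO — newest first]: 371 @ $28.05 + 14 @ $24.15 = $10,744.65
Total COGS = $6,864.75 + $1,254.45 + $10,744.65 = $18,863.85
Ending inventory: 191 @ $23.95 + 82 @ $24.15 = $6,554.75
Check: goods available $25,418.60 = COGS $18,863.85 + ending $6,554.75

COGS = $18,863.85; ending inventory = $6,554.75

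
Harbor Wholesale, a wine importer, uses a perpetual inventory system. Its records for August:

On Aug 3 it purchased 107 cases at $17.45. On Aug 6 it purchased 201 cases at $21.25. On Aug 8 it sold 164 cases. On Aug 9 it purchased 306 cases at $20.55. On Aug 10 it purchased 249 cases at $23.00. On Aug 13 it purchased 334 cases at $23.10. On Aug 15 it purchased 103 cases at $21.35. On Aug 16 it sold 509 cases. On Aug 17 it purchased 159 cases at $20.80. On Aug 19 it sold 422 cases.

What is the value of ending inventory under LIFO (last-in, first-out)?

Aug 8, 164 sold [LIFO — newest first]: 164 @ $21.25 = $3,485.00
Aug 16, 509 sold [LIFO — newest first]: 103 @ $21.35 + 334 @ $23.10 + 72 @ $23.00 = $11,570.45
Aug 19, 422 sold [LIFO — newest first]: 159 @ $20.80 + 177 @ $23.00 + 86 @ $20.55 = $9,145.50
Total COGS = $3,485.00 + $11,570.45 + $9,145.50 = $24,200.95
Ending inventory: 107 @ $17.45 + 37 @ $21.25 + 220 @ $20.55 = $7,174.40
Check: goods available $31,375.35 = COGS $24,200.95 + ending $7,174.40

Ending inventory = $7,174.40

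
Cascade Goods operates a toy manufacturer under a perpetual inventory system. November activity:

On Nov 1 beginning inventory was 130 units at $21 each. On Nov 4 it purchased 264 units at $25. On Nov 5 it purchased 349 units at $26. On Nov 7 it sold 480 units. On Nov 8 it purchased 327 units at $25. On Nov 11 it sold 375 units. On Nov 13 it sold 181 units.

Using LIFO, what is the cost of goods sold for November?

COGS = $25,865

Nov 7, 480 sold [LIFO — newest first]: 349 @ $26 + 131 @ $25 = $12,349
Nov 11, 375 sold [LIFO — newest first]: 327 @ $25 + 48 @ $25 = $9,375
Nov 13, 181 sold [LIFO — newest first]: 85 @ $25 + 96 @ $21 = $4,141
Total COGS = $12,349 + $9,375 + $4,141 = $25,865
Ending inventory: 34 @ $21 = $714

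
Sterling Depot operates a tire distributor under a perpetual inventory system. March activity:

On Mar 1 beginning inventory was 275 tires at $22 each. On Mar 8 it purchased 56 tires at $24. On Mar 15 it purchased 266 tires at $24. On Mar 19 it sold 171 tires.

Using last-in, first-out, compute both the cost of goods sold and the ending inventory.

COGS = $4,104; ending inventory = $9,674

Mar 19, 171 sold [LIFO — newest first]: 171 @ $24 = $4,104
Ending inventory: 275 @ $22 + 56 @ $24 + 95 @ $24 = $9,674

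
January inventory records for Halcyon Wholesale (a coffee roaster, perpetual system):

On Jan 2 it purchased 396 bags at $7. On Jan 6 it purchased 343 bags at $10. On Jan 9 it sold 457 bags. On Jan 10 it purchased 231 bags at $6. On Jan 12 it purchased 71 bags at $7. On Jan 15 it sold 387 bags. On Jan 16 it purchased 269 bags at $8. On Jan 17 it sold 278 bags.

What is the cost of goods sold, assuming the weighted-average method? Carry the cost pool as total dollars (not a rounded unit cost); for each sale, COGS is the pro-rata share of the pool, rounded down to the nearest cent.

After Jan 2: 396 on hand, pool $2,772.00 (≈ $7.0000 each)
After Jan 6: 739 on hand, pool $6,202.00 (≈ $8.3924 each)
Jan 9, sell 457: 457/739 × $6,202.00 → $3,835.33
After Jan 10: 513 on hand, pool $3,752.67 (≈ $7.3151 each)
After Jan 12: 584 on hand, pool $4,249.67 (≈ $7.2768 each)
Jan 15, sell 387: 387/584 × $4,249.67 → $2,816.13
After Jan 16: 466 on hand, pool $3,585.54 (≈ $7.6943 each)
Jan 17, sell 278: 278/466 × $3,585.54 → $2,139.01
Total COGS = $3,835.33 + $2,816.13 + $2,139.01 = $8,790.47
Ending inventory (cost pool remaining) = $1,446.53

COGS = $8,790.47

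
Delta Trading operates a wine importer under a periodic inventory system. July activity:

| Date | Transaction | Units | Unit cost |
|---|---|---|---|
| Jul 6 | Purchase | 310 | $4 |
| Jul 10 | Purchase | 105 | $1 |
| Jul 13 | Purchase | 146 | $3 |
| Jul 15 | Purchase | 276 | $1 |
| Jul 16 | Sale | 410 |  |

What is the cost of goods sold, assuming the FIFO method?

Jul 16, 410 sold [FIFO — oldest first]: 310 @ $4 + 100 @ $1 = $1,340
Ending inventory: 5 @ $1 + 146 @ $3 + 276 @ $1 = $719
Check: goods available $2,059 = COGS $1,340 + ending $719

COGS = $1,340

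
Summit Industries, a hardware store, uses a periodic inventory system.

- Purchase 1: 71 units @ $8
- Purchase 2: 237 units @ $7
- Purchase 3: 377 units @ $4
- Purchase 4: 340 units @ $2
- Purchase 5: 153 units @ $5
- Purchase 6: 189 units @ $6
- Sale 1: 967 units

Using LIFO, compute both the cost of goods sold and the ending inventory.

COGS = $3,719; ending inventory = $2,595

Sale 1 (967) [LIFO — newest first]: 189 @ $6 + 153 @ $5 + 340 @ $2 + 285 @ $4 = $3,719
Ending inventory: 71 @ $8 + 237 @ $7 + 92 @ $4 = $2,595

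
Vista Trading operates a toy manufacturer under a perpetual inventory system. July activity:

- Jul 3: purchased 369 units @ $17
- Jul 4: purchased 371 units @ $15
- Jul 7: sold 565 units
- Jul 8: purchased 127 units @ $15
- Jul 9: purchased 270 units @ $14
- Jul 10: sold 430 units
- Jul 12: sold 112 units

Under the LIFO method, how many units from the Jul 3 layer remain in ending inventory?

30

Jul 7, 565 sold [LIFO — newest first]: 371 @ $15 + 194 @ $17 = $8,863
Jul 10, 430 sold [LIFO — newest first]: 270 @ $14 + 127 @ $15 + 33 @ $17 = $6,246
Jul 12, 112 sold [LIFO — newest first]: 112 @ $17 = $1,904
Total COGS = $8,863 + $6,246 + $1,904 = $17,013
Ending inventory: 30 @ $17 = $510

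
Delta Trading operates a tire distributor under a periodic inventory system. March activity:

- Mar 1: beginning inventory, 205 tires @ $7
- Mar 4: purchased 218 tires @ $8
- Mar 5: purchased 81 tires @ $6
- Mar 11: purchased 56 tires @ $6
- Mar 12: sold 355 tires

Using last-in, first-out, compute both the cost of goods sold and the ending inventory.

Mar 12, 355 sold [LIFO — newest first]: 56 @ $6 + 81 @ $6 + 218 @ $8 = $2,566
Ending inventory: 205 @ $7 = $1,435
Check: goods available $4,001 = COGS $2,566 + ending $1,435

COGS = $2,566; ending inventory = $1,435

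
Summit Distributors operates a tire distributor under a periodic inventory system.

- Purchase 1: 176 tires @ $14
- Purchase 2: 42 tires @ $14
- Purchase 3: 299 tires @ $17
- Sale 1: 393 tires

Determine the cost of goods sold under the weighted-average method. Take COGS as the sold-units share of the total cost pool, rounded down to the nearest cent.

COGS = $6,183.85

Sale 1, sell 393: 393/517 × $8,135.00 → $6,183.85
Ending inventory (cost pool remaining) = $1,951.15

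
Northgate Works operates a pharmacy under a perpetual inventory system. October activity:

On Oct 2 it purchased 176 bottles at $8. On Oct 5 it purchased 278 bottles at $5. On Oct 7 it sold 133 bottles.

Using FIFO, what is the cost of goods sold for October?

Oct 7, 133 sold [FIFO — oldest first]: 133 @ $8 = $1,064
Ending inventory: 43 @ $8 + 278 @ $5 = $1,734
Check: goods available $2,798 = COGS $1,064 + ending $1,734

COGS = $1,064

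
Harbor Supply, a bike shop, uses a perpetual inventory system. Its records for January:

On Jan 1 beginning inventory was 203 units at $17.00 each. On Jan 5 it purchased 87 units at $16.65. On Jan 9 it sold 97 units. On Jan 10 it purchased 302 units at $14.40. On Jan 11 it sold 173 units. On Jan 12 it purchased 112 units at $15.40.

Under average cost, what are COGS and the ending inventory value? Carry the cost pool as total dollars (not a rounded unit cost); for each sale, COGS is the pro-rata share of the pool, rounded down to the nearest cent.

COGS = $4,298.30; ending inventory = $6,674.85

After Jan 1: 203 on hand, pool $3,451.00 (≈ $17.0000 each)
After Jan 5: 290 on hand, pool $4,899.55 (≈ $16.8950 each)
Jan 9, sell 97: 97/290 × $4,899.55 → $1,638.81
After Jan 10: 495 on hand, pool $7,609.54 (≈ $15.3728 each)
Jan 11, sell 173: 173/495 × $7,609.54 → $2,659.49
After Jan 12: 434 on hand, pool $6,674.85 (≈ $15.3798 each)
Total COGS = $1,638.81 + $2,659.49 = $4,298.30
Ending inventory (cost pool remaining) = $6,674.85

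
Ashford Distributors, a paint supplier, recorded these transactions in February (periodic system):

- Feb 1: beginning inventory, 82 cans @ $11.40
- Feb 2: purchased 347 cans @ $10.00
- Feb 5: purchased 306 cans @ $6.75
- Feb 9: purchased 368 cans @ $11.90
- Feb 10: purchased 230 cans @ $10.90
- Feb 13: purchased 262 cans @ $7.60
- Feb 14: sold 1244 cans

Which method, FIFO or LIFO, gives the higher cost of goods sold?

FIFO COGS: 82 @ $11.40 + 347 @ $10.00 + 306 @ $6.75 + 368 @ $11.90 + 141 @ $10.90 = $12,386.40
LIFO COGS: 262 @ $7.60 + 230 @ $10.90 + 368 @ $11.90 + 306 @ $6.75 + 78 @ $10.00 = $11,722.90

FIFO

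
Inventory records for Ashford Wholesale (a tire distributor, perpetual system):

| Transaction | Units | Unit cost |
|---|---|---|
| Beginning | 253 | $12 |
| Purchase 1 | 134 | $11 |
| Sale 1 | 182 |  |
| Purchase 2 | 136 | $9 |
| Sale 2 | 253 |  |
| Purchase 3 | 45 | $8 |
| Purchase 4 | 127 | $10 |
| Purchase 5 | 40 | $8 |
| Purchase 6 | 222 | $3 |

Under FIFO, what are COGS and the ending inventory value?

Sale 1 (182) [FIFO — oldest first]: 182 @ $12 = $2,184
Sale 2 (253) [FIFO — oldest first]: 71 @ $12 + 134 @ $11 + 48 @ $9 = $2,758
Total COGS = $2,184 + $2,758 = $4,942
Ending inventory: 88 @ $9 + 45 @ $8 + 127 @ $10 + 40 @ $8 + 222 @ $3 = $3,408
Check: goods available $8,350 = COGS $4,942 + ending $3,408

COGS = $4,942; ending inventory = $3,408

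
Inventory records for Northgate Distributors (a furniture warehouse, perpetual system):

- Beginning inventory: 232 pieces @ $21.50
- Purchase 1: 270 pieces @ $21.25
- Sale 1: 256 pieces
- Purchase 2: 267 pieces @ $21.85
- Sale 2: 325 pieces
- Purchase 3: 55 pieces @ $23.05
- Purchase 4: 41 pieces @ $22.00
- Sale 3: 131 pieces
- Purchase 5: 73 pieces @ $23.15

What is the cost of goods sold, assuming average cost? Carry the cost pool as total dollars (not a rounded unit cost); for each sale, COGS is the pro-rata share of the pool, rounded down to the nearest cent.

COGS = $15,370.80

After Beginning: 232 on hand, pool $4,988.00 (≈ $21.5000 each)
After Purchase 1: 502 on hand, pool $10,725.50 (≈ $21.3655 each)
Sale 1, sell 256: 256/502 × $10,725.50 → $5,469.57
After Purchase 2: 513 on hand, pool $11,089.88 (≈ $21.6177 each)
Sale 2, sell 325: 325/513 × $11,089.88 → $7,025.75
After Purchase 3: 243 on hand, pool $5,331.88 (≈ $21.9419 each)
After Purchase 4: 284 on hand, pool $6,233.88 (≈ $21.9503 each)
Sale 3, sell 131: 131/284 × $6,233.88 → $2,875.48
After Purchase 5: 226 on hand, pool $5,048.35 (≈ $22.3378 each)
Total COGS = $5,469.57 + $7,025.75 + $2,875.48 = $15,370.80
Ending inventory (cost pool remaining) = $5,048.35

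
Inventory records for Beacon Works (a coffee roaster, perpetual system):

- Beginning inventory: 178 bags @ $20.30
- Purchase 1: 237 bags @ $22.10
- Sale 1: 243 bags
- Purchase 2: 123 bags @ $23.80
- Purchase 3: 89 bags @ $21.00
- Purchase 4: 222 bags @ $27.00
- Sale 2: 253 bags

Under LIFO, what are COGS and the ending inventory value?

COGS = $12,004.50; ending inventory = $7,637.00

Sale 1 (243) [LIFO — newest first]: 237 @ $22.10 + 6 @ $20.30 = $5,359.50
Sale 2 (253) [LIFO — newest first]: 222 @ $27.00 + 31 @ $21.00 = $6,645.00
Total COGS = $5,359.50 + $6,645.00 = $12,004.50
Ending inventory: 172 @ $20.30 + 123 @ $23.80 + 58 @ $21.00 = $7,637.00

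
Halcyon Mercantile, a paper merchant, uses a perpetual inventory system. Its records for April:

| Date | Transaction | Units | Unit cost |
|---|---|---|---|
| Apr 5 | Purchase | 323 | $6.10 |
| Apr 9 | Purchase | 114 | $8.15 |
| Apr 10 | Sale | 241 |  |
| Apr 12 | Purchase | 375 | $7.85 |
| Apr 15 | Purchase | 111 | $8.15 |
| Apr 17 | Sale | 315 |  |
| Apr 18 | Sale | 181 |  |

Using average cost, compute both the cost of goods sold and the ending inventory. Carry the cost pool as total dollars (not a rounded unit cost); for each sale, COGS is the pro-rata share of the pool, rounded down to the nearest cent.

COGS = $5,343.57; ending inventory = $1,404.23

After Apr 5: 323 on hand, pool $1,970.30 (≈ $6.1000 each)
After Apr 9: 437 on hand, pool $2,899.40 (≈ $6.6348 each)
Apr 10, sell 241: 241/437 × $2,899.40 → $1,598.98
After Apr 12: 571 on hand, pool $4,244.17 (≈ $7.4329 each)
After Apr 15: 682 on hand, pool $5,148.82 (≈ $7.5496 each)
Apr 17, sell 315: 315/682 × $5,148.82 → $2,378.12
Apr 18, sell 181: 181/367 × $2,770.70 → $1,366.47
Total COGS = $1,598.98 + $2,378.12 + $1,366.47 = $5,343.57
Ending inventory (cost pool remaining) = $1,404.23
Check: goods available $6,747.80 = COGS $5,343.57 + ending $1,404.23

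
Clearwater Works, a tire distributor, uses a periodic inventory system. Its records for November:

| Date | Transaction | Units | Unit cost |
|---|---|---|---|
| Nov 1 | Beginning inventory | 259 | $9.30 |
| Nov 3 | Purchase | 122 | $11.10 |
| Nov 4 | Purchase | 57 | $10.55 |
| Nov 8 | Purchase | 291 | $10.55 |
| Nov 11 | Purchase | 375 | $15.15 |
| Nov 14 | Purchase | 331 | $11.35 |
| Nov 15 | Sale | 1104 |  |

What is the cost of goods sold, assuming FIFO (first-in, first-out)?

Nov 15, 1104 sold [FIFO — oldest first]: 259 @ $9.30 + 122 @ $11.10 + 57 @ $10.55 + 291 @ $10.55 + 375 @ $15.15 = $13,115.55
Ending inventory: 331 @ $11.35 = $3,756.85
Check: goods available $16,872.40 = COGS $13,115.55 + ending $3,756.85

COGS = $13,115.55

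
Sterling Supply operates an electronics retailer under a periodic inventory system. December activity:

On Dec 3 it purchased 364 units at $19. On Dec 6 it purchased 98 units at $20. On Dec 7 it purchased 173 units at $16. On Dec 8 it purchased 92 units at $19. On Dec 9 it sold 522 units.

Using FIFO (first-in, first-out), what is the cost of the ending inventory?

Dec 9, 522 sold [FIFO — oldest first]: 364 @ $19 + 98 @ $20 + 60 @ $16 = $9,836
Ending inventory: 113 @ $16 + 92 @ $19 = $3,556

Ending inventory = $3,556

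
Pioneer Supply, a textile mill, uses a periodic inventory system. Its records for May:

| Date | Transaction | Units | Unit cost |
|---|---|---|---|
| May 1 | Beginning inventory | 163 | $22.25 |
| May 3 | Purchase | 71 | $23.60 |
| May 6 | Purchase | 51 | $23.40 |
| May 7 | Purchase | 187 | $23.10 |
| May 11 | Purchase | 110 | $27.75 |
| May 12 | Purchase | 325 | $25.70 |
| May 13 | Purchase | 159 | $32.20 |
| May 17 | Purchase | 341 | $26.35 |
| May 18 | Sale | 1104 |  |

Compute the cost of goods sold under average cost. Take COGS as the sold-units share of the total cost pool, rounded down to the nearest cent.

COGS = $28,502.81

May 18, sell 1104: 1104/1407 × $36,325.60 → $28,502.81
Ending inventory (cost pool remaining) = $7,822.79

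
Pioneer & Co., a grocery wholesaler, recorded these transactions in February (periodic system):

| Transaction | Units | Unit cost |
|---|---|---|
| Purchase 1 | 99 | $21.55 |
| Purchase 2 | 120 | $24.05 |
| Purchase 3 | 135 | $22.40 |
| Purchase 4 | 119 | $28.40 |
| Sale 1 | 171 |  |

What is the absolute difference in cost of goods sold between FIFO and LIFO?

FIFO COGS: 99 @ $21.55 + 72 @ $24.05 = $3,865.05
LIFO COGS: 119 @ $28.40 + 52 @ $22.40 = $4,544.40
Difference = |$3,865.05 − $4,544.40| = $679.35

$679.35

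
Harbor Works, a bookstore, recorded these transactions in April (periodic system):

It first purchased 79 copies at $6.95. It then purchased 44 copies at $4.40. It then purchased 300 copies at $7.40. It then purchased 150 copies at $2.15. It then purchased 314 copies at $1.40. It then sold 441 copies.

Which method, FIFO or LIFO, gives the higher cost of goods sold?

FIFO

FIFO COGS: 79 @ $6.95 + 44 @ $4.40 + 300 @ $7.40 + 18 @ $2.15 = $3,001.35
LIFO COGS: 314 @ $1.40 + 127 @ $2.15 = $712.65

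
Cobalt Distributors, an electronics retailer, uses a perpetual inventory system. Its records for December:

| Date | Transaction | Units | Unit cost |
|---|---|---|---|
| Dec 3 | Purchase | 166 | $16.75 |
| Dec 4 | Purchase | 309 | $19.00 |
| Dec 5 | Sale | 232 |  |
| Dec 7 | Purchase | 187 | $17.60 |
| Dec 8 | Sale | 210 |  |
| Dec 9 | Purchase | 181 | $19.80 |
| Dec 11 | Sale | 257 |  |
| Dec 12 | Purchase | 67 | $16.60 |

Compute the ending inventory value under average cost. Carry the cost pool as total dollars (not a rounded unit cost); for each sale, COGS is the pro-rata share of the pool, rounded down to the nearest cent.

After Dec 3: 166 on hand, pool $2,780.50 (≈ $16.7500 each)
After Dec 4: 475 on hand, pool $8,651.50 (≈ $18.2137 each)
Dec 5, sell 232: 232/475 × $8,651.50 → $4,225.57
After Dec 7: 430 on hand, pool $7,717.13 (≈ $17.9468 each)
Dec 8, sell 210: 210/430 × $7,717.13 → $3,768.83
After Dec 9: 401 on hand, pool $7,532.10 (≈ $18.7833 each)
Dec 11, sell 257: 257/401 × $7,532.10 → $4,827.30
After Dec 12: 211 on hand, pool $3,817.00 (≈ $18.0900 each)
Total COGS = $4,225.57 + $3,768.83 + $4,827.30 = $12,821.70
Ending inventory (cost pool remaining) = $3,817.00
Check: goods available $16,638.70 = COGS $12,821.70 + ending $3,817.00

Ending inventory = $3,817.00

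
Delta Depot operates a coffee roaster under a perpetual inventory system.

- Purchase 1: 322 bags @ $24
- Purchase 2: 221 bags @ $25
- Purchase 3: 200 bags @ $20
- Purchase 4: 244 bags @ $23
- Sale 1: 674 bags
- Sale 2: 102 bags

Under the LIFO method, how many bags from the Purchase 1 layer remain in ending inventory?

Sale 1 (674) [LIFO — newest first]: 244 @ $23 + 200 @ $20 + 221 @ $25 + 9 @ $24 = $15,353
Sale 2 (102) [LIFO — newest first]: 102 @ $24 = $2,448
Total COGS = $15,353 + $2,448 = $17,801
Ending inventory: 211 @ $24 = $5,064

211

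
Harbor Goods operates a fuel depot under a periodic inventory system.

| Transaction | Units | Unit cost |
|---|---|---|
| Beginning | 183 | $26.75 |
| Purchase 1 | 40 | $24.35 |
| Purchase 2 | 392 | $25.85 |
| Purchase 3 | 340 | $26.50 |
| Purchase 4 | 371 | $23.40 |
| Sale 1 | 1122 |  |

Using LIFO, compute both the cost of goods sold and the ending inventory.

Sale 1 (1122) [LIFO — newest first]: 371 @ $23.40 + 340 @ $26.50 + 392 @ $25.85 + 19 @ $24.35 = $28,287.25
Ending inventory: 183 @ $26.75 + 21 @ $24.35 = $5,406.60
Check: goods available $33,693.85 = COGS $28,287.25 + ending $5,406.60

COGS = $28,287.25; ending inventory = $5,406.60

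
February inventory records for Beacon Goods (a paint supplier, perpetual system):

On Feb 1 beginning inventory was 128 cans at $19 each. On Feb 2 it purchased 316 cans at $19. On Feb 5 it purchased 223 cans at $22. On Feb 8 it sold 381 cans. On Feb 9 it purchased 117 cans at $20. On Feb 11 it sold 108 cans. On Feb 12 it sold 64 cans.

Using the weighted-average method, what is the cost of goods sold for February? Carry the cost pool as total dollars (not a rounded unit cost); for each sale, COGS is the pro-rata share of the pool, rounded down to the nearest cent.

After Feb 1: 128 on hand, pool $2,432.00 (≈ $19.0000 each)
After Feb 2: 444 on hand, pool $8,436.00 (≈ $19.0000 each)
After Feb 5: 667 on hand, pool $13,342.00 (≈ $20.0030 each)
Feb 8, sell 381: 381/667 × $13,342.00 → $7,621.14
After Feb 9: 403 on hand, pool $8,060.86 (≈ $20.0021 each)
Feb 11, sell 108: 108/403 × $8,060.86 → $2,160.23
Feb 12, sell 64: 64/295 × $5,900.63 → $1,280.13
Total COGS = $7,621.14 + $2,160.23 + $1,280.13 = $11,061.50
Ending inventory (cost pool remaining) = $4,620.50

COGS = $11,061.50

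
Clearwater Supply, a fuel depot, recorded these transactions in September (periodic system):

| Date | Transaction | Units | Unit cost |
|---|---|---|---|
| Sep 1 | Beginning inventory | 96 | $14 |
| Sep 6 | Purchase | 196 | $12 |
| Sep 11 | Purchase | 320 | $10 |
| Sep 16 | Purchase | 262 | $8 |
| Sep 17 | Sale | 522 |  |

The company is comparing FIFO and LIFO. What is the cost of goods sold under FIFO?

FIFO COGS: 96 @ $14 + 196 @ $12 + 230 @ $10 = $5,996
LIFO COGS: 262 @ $8 + 260 @ $10 = $4,696

COGS = $5,996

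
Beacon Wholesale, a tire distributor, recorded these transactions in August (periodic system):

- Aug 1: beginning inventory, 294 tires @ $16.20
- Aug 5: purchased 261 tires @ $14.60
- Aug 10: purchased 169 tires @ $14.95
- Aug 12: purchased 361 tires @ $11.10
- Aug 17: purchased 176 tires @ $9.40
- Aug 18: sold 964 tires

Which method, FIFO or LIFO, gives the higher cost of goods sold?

FIFO

FIFO COGS: 294 @ $16.20 + 261 @ $14.60 + 169 @ $14.95 + 240 @ $11.10 = $13,763.95
LIFO COGS: 176 @ $9.40 + 361 @ $11.10 + 169 @ $14.95 + 258 @ $14.60 = $11,954.85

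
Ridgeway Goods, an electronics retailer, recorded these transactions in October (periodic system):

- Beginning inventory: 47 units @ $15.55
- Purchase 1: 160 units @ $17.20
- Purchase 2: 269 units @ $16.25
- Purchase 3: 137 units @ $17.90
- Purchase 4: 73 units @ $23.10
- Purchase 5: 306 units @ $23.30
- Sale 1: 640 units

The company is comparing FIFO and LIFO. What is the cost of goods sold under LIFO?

COGS = $13,283.40

FIFO COGS: 47 @ $15.55 + 160 @ $17.20 + 269 @ $16.25 + 137 @ $17.90 + 27 @ $23.10 = $10,930.10
LIFO COGS: 306 @ $23.30 + 73 @ $23.10 + 137 @ $17.90 + 124 @ $16.25 = $13,283.40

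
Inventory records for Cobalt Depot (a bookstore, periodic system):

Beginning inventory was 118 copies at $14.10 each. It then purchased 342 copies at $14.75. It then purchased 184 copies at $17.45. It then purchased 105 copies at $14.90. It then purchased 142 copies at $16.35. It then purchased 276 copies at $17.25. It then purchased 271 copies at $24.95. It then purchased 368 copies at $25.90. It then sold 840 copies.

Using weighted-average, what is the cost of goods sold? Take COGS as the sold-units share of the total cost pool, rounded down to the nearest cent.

Sale 1, sell 840: 840/1806 × $34,858.95 → $16,213.46
Ending inventory (cost pool remaining) = $18,645.49

COGS = $16,213.46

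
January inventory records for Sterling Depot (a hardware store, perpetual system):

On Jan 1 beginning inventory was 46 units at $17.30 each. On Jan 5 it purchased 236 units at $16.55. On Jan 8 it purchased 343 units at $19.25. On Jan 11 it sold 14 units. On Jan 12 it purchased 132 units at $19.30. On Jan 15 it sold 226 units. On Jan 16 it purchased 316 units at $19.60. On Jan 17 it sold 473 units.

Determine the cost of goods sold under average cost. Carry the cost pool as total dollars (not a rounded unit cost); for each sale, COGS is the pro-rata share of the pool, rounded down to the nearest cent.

COGS = $13,279.45

After Jan 1: 46 on hand, pool $795.80 (≈ $17.3000 each)
After Jan 5: 282 on hand, pool $4,701.60 (≈ $16.6723 each)
After Jan 8: 625 on hand, pool $11,304.35 (≈ $18.0870 each)
Jan 11, sell 14: 14/625 × $11,304.35 → $253.21
After Jan 12: 743 on hand, pool $13,598.74 (≈ $18.3025 each)
Jan 15, sell 226: 226/743 × $13,598.74 → $4,136.35
After Jan 16: 833 on hand, pool $15,655.99 (≈ $18.7947 each)
Jan 17, sell 473: 473/833 × $15,655.99 → $8,889.89
Total COGS = $253.21 + $4,136.35 + $8,889.89 = $13,279.45
Ending inventory (cost pool remaining) = $6,766.10
Check: goods available $20,045.55 = COGS $13,279.45 + ending $6,766.10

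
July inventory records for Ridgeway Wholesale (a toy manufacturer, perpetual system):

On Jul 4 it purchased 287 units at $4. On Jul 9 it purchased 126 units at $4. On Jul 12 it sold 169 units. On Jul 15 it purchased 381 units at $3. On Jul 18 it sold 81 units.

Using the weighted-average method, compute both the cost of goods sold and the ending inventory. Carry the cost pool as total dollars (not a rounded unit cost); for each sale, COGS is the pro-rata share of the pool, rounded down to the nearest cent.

After Jul 4: 287 on hand, pool $1,148.00 (≈ $4.0000 each)
After Jul 9: 413 on hand, pool $1,652.00 (≈ $4.0000 each)
Jul 12, sell 169: 169/413 × $1,652.00 → $676.00
After Jul 15: 625 on hand, pool $2,119.00 (≈ $3.3904 each)
Jul 18, sell 81: 81/625 × $2,119.00 → $274.62
Total COGS = $676.00 + $274.62 = $950.62
Ending inventory (cost pool remaining) = $1,844.38

COGS = $950.62; ending inventory = $1,844.38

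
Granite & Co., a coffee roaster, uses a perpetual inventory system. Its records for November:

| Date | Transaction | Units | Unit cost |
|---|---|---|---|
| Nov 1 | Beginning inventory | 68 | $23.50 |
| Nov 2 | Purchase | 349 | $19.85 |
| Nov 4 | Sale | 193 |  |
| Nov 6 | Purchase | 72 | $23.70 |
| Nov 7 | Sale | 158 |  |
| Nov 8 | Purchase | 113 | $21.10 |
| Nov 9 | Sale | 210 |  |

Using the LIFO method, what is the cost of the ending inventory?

Ending inventory = $963.50

Nov 4, 193 sold [LIFO — newest first]: 193 @ $19.85 = $3,831.05
Nov 7, 158 sold [LIFO — newest first]: 72 @ $23.70 + 86 @ $19.85 = $3,413.50
Nov 9, 210 sold [LIFO — newest first]: 113 @ $21.10 + 70 @ $19.85 + 27 @ $23.50 = $4,408.30
Total COGS = $3,831.05 + $3,413.50 + $4,408.30 = $11,652.85
Ending inventory: 41 @ $23.50 = $963.50
Check: goods available $12,616.35 = COGS $11,652.85 + ending $963.50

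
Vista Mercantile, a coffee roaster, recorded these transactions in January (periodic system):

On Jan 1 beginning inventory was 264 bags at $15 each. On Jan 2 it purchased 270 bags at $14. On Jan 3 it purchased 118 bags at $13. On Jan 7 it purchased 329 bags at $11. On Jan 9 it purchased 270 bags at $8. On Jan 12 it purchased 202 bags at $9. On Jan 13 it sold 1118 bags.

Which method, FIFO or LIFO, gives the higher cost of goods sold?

FIFO

FIFO COGS: 264 @ $15 + 270 @ $14 + 118 @ $13 + 329 @ $11 + 137 @ $8 = $13,989
LIFO COGS: 202 @ $9 + 270 @ $8 + 329 @ $11 + 118 @ $13 + 199 @ $14 = $11,917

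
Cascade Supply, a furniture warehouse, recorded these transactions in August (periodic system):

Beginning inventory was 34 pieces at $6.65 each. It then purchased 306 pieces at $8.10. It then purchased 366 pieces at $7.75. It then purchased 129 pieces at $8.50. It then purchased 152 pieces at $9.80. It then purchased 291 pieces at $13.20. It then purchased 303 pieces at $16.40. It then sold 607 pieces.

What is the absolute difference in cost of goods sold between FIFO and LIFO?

FIFO COGS: 34 @ $6.65 + 306 @ $8.10 + 267 @ $7.75 = $4,773.95
LIFO COGS: 303 @ $16.40 + 291 @ $13.20 + 13 @ $9.80 = $8,937.80
Difference = |$4,773.95 − $8,937.80| = $4,163.85

$4,163.85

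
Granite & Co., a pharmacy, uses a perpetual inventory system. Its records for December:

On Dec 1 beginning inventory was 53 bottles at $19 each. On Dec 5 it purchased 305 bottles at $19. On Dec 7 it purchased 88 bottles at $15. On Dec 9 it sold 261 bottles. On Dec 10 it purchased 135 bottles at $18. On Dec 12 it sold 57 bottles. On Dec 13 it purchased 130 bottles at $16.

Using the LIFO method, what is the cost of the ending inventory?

Dec 9, 261 sold [LIFO — newest first]: 88 @ $15 + 173 @ $19 = $4,607
Dec 12, 57 sold [LIFO — newest first]: 57 @ $18 = $1,026
Total COGS = $4,607 + $1,026 = $5,633
Ending inventory: 53 @ $19 + 132 @ $19 + 78 @ $18 + 130 @ $16 = $6,999

Ending inventory = $6,999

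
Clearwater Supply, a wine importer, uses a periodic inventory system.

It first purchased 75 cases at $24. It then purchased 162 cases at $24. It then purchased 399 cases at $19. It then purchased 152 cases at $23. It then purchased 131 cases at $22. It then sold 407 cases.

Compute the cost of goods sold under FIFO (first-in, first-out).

COGS = $8,918

Sale 1 (407) [FIFO — oldest first]: 75 @ $24 + 162 @ $24 + 170 @ $19 = $8,918
Ending inventory: 229 @ $19 + 152 @ $23 + 131 @ $22 = $10,729
Check: goods available $19,647 = COGS $8,918 + ending $10,729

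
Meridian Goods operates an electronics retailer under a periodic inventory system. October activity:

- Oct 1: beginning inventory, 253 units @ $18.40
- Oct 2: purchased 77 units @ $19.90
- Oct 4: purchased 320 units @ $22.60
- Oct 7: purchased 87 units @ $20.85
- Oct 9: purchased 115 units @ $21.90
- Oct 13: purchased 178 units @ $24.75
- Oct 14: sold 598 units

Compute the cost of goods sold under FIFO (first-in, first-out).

COGS = $12,244.30

Oct 14, 598 sold [FIFO — oldest first]: 253 @ $18.40 + 77 @ $19.90 + 268 @ $22.60 = $12,244.30
Ending inventory: 52 @ $22.60 + 87 @ $20.85 + 115 @ $21.90 + 178 @ $24.75 = $9,913.15
Check: goods available $22,157.45 = COGS $12,244.30 + ending $9,913.15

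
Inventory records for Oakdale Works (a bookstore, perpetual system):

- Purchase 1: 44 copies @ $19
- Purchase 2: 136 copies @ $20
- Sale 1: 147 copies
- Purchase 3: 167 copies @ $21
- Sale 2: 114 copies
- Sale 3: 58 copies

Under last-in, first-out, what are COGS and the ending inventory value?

COGS = $6,531; ending inventory = $532

Sale 1 (147) [LIFO — newest first]: 136 @ $20 + 11 @ $19 = $2,929
Sale 2 (114) [LIFO — newest first]: 114 @ $21 = $2,394
Sale 3 (58) [LIFO — newest first]: 53 @ $21 + 5 @ $19 = $1,208
Total COGS = $2,929 + $2,394 + $1,208 = $6,531
Ending inventory: 28 @ $19 = $532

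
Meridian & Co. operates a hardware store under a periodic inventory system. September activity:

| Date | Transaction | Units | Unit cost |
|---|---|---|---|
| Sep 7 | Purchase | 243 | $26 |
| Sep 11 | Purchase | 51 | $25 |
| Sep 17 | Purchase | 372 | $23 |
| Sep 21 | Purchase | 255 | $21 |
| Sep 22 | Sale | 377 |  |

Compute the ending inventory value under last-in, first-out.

Sep 22, 377 sold [LIFO — newest first]: 255 @ $21 + 122 @ $23 = $8,161
Ending inventory: 243 @ $26 + 51 @ $25 + 250 @ $23 = $13,343
Check: goods available $21,504 = COGS $8,161 + ending $13,343

Ending inventory = $13,343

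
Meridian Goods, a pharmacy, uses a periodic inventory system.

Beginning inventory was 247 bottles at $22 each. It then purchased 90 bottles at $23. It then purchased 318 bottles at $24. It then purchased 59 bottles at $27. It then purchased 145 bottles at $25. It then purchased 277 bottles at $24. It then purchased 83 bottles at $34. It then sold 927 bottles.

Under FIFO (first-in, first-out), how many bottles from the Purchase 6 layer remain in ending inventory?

Sale 1 (927) [FIFO — oldest first]: 247 @ $22 + 90 @ $23 + 318 @ $24 + 59 @ $27 + 145 @ $25 + 68 @ $24 = $21,986
Ending inventory: 209 @ $24 + 83 @ $34 = $7,838
Check: goods available $29,824 = COGS $21,986 + ending $7,838

83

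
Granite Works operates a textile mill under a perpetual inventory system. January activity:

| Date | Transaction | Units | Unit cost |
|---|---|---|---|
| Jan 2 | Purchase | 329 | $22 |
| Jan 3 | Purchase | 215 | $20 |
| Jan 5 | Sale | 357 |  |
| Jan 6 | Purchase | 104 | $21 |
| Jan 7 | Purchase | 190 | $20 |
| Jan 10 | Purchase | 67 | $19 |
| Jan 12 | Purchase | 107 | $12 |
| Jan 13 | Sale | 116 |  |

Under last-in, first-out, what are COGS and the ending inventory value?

COGS = $8,879; ending inventory = $11,200

Jan 5, 357 sold [LIFO — newest first]: 215 @ $20 + 142 @ $22 = $7,424
Jan 13, 116 sold [LIFO — newest first]: 107 @ $12 + 9 @ $19 = $1,455
Total COGS = $7,424 + $1,455 = $8,879
Ending inventory: 187 @ $22 + 104 @ $21 + 190 @ $20 + 58 @ $19 = $11,200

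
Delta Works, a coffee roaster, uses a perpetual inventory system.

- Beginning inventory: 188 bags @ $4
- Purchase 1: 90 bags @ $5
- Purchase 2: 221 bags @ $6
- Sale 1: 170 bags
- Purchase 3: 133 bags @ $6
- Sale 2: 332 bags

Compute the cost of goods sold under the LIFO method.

COGS = $2,806

Sale 1 (170) [LIFO — newest first]: 170 @ $6 = $1,020
Sale 2 (332) [LIFO — newest first]: 133 @ $6 + 51 @ $6 + 90 @ $5 + 58 @ $4 = $1,786
Total COGS = $1,020 + $1,786 = $2,806
Ending inventory: 130 @ $4 = $520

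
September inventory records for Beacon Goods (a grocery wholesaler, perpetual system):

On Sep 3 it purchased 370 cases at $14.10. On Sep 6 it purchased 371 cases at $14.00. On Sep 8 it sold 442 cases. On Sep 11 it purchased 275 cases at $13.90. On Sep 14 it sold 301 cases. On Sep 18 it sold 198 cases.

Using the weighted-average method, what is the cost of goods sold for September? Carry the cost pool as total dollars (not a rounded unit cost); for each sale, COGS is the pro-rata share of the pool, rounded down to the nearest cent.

COGS = $13,185.14

After Sep 3: 370 on hand, pool $5,217.00 (≈ $14.1000 each)
After Sep 6: 741 on hand, pool $10,411.00 (≈ $14.0499 each)
Sep 8, sell 442: 442/741 × $10,411.00 → $6,210.07
After Sep 11: 574 on hand, pool $8,023.43 (≈ $13.9781 each)
Sep 14, sell 301: 301/574 × $8,023.43 → $4,207.40
Sep 18, sell 198: 198/273 × $3,816.03 → $2,767.67
Total COGS = $6,210.07 + $4,207.40 + $2,767.67 = $13,185.14
Ending inventory (cost pool remaining) = $1,048.36
Check: goods available $14,233.50 = COGS $13,185.14 + ending $1,048.36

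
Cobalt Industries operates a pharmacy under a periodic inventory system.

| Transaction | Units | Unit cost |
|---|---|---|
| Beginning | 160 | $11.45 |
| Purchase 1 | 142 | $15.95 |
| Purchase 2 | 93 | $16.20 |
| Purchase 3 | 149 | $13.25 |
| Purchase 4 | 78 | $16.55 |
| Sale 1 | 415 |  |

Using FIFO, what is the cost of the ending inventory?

Sale 1 (415) [FIFO — oldest first]: 160 @ $11.45 + 142 @ $15.95 + 93 @ $16.20 + 20 @ $13.25 = $5,868.50
Ending inventory: 129 @ $13.25 + 78 @ $16.55 = $3,000.15

Ending inventory = $3,000.15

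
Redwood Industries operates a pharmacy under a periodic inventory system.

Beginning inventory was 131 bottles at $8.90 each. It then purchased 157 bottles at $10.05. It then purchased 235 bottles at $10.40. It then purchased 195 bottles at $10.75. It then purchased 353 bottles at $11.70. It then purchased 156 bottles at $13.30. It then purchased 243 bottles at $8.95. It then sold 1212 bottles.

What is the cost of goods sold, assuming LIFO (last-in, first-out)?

COGS = $13,221.50

Sale 1 (1212) [LIFO — newest first]: 243 @ $8.95 + 156 @ $13.30 + 353 @ $11.70 + 195 @ $10.75 + 235 @ $10.40 + 30 @ $10.05 = $13,221.50
Ending inventory: 131 @ $8.90 + 127 @ $10.05 = $2,442.25
Check: goods available $15,663.75 = COGS $13,221.50 + ending $2,442.25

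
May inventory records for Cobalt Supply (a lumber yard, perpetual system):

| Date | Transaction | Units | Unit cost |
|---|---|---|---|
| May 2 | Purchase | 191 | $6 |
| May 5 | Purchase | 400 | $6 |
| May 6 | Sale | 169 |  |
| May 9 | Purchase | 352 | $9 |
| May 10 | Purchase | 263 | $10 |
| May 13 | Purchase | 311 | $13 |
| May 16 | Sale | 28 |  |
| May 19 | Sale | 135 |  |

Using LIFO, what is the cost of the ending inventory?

May 6, 169 sold [LIFO — newest first]: 169 @ $6 = $1,014
May 16, 28 sold [LIFO — newest first]: 28 @ $13 = $364
May 19, 135 sold [LIFO — newest first]: 135 @ $13 = $1,755
Total COGS = $1,014 + $364 + $1,755 = $3,133
Ending inventory: 191 @ $6 + 231 @ $6 + 352 @ $9 + 263 @ $10 + 148 @ $13 = $10,254

Ending inventory = $10,254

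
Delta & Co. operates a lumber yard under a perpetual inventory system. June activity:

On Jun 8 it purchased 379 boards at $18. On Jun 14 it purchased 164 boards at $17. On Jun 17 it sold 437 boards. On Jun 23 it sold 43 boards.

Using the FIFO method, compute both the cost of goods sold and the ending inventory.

Jun 17, 437 sold [FIFO — oldest first]: 379 @ $18 + 58 @ $17 = $7,808
Jun 23, 43 sold [FIFO — oldest first]: 43 @ $17 = $731
Total COGS = $7,808 + $731 = $8,539
Ending inventory: 63 @ $17 = $1,071
Check: goods available $9,610 = COGS $8,539 + ending $1,071

COGS = $8,539; ending inventory = $1,071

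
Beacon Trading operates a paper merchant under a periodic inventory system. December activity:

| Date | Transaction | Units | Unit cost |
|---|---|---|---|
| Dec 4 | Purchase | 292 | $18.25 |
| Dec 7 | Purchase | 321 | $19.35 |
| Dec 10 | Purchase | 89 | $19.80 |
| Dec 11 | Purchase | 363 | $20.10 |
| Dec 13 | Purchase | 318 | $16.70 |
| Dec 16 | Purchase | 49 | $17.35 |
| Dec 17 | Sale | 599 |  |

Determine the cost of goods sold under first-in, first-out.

Dec 17, 599 sold [FIFO — oldest first]: 292 @ $18.25 + 307 @ $19.35 = $11,269.45
Ending inventory: 14 @ $19.35 + 89 @ $19.80 + 363 @ $20.10 + 318 @ $16.70 + 49 @ $17.35 = $15,490.15
Check: goods available $26,759.60 = COGS $11,269.45 + ending $15,490.15

COGS = $11,269.45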